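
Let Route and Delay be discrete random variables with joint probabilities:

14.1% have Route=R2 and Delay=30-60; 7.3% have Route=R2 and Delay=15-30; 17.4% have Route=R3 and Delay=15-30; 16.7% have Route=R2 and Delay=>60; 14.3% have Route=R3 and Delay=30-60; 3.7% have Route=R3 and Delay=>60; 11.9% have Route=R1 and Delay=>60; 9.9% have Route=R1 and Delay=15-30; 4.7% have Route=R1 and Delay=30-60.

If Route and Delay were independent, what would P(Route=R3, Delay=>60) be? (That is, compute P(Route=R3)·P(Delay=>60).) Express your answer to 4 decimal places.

P(Route=R3) = 0.174 + 0.143 + 0.037 = 0.354.
P(Delay=>60) = 0.119 + 0.167 + 0.037 = 0.323.
Product: 0.354 × 0.323 = 0.1143.

0.1143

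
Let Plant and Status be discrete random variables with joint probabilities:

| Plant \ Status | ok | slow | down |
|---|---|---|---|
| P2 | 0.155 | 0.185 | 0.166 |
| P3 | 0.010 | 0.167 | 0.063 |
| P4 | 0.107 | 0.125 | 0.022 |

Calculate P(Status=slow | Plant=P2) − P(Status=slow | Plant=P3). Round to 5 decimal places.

-0.33022

P(Plant=P2) = 0.155 + 0.185 + 0.166 = 0.506; P(Status=slow | Plant=P2) = 0.185/0.506 = 0.365613.
P(Plant=P3) = 0.010 + 0.167 + 0.063 = 0.240; P(Status=slow | Plant=P3) = 0.167/0.240 = 0.695833.
Difference = -0.33022.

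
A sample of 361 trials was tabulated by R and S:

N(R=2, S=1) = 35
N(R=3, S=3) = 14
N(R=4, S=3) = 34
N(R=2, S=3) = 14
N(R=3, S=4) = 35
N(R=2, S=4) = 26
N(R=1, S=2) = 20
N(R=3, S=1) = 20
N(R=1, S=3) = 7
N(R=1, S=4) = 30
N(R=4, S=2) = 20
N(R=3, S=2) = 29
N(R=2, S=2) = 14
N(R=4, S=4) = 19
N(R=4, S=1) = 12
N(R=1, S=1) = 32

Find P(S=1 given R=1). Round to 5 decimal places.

0.35955

Total with R=1: 32 + 20 + 7 + 30 = 89.
P(S=1 | R=1) = 32/89 = 0.35955.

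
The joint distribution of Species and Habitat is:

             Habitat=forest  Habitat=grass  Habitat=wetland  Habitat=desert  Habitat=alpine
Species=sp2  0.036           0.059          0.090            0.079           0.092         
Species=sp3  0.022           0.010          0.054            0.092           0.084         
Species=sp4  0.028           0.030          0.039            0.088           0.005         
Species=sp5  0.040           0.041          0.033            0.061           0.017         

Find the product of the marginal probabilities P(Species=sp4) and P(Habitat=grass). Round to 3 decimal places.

P(Species=sp4) = 0.028 + 0.030 + 0.039 + 0.088 + 0.005 = 0.190.
P(Habitat=grass) = 0.059 + 0.010 + 0.030 + 0.041 = 0.140.
Product: 0.190 × 0.140 = 0.027.

0.027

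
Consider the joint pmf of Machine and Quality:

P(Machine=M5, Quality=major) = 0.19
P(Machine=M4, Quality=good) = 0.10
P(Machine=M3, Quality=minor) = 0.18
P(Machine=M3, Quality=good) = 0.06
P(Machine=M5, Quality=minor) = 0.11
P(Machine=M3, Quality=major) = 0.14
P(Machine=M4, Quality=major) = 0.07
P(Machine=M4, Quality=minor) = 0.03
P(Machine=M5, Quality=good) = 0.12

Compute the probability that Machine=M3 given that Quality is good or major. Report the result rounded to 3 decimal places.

0.294

P(Quality=good) = 0.06 + 0.10 + 0.12 = 0.28.
P(Quality=major) = 0.14 + 0.07 + 0.19 = 0.40.
P(Quality ∈ {good, major}) = 0.28 + 0.40 = 0.68; P(Machine=M3, Quality ∈ {good, major}) = 0.06 + 0.14 = 0.20.
P(Machine=M3 | Quality ∈ {good, major}) = 0.20/0.68 = 0.294.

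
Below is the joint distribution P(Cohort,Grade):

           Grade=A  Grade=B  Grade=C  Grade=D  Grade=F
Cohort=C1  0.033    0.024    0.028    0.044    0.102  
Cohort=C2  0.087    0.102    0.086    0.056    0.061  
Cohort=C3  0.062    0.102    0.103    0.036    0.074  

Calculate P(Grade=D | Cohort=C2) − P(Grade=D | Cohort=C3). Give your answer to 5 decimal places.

0.04737

P(Cohort=C2) = 0.087 + 0.102 + 0.086 + 0.056 + 0.061 = 0.392; P(Grade=D | Cohort=C2) = 0.056/0.392 = 0.142857.
P(Cohort=C3) = 0.062 + 0.102 + 0.103 + 0.036 + 0.074 = 0.377; P(Grade=D | Cohort=C3) = 0.036/0.377 = 0.095491.
Difference = 0.04737.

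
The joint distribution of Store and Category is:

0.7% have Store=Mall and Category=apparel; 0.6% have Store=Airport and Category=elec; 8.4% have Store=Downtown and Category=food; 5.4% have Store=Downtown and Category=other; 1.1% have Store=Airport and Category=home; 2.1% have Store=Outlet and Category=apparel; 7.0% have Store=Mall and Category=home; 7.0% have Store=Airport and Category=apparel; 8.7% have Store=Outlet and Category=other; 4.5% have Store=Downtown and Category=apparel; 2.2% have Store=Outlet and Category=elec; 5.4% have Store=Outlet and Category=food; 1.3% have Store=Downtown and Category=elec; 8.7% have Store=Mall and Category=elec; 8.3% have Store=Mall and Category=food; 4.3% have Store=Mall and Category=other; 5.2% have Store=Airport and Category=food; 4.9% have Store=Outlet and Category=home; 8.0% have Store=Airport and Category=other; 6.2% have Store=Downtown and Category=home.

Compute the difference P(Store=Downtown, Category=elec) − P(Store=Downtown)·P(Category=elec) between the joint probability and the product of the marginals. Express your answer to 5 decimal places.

-0.02002

P(Store=Downtown) = 0.084 + 0.045 + 0.013 + 0.062 + 0.054 = 0.258.
P(Category=elec) = 0.013 + 0.087 + 0.006 + 0.022 = 0.128.
P(Store=Downtown, Category=elec) − P(Store=Downtown)P(Category=elec) = 0.013 − 0.258×0.128 = -0.02002.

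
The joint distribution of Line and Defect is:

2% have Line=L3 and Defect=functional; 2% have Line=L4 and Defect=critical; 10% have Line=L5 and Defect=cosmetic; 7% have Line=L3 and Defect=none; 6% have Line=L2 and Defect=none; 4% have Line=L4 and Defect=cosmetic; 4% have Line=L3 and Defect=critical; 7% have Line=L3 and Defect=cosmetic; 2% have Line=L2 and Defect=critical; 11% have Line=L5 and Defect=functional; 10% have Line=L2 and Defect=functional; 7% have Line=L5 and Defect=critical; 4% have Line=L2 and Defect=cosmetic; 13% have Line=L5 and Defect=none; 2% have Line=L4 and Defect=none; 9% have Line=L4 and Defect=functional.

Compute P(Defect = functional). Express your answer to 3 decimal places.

0.320

P(Defect=functional) = 0.10 + 0.02 + 0.09 + 0.11 = 0.32.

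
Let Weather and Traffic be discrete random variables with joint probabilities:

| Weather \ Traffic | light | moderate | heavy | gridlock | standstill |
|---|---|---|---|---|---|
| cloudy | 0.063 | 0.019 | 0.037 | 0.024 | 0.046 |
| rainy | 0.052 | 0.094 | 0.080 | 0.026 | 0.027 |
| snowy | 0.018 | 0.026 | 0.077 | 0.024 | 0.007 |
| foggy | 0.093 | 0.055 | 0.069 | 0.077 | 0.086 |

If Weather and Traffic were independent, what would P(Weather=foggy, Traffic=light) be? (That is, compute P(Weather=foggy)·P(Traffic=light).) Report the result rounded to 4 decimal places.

0.0859

P(Weather=foggy) = 0.093 + 0.055 + 0.069 + 0.077 + 0.086 = 0.380.
P(Traffic=light) = 0.063 + 0.052 + 0.018 + 0.093 = 0.226.
Product: 0.380 × 0.226 = 0.0859.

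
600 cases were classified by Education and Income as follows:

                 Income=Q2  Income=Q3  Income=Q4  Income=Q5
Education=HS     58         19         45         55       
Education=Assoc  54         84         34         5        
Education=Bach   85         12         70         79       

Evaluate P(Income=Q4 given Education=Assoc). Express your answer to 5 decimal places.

Total with Education=Assoc: 54 + 84 + 34 + 5 = 177.
P(Income=Q4 | Education=Assoc) = 34/177 = 0.19209.

0.19209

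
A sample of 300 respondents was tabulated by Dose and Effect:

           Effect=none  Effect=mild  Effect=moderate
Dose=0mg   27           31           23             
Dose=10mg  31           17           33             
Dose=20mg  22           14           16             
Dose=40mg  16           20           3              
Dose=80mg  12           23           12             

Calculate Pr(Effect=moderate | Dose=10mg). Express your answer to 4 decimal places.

0.4074

Total with Dose=10mg: 31 + 17 + 33 = 81.
P(Effect=moderate | Dose=10mg) = 33/81 = 0.4074.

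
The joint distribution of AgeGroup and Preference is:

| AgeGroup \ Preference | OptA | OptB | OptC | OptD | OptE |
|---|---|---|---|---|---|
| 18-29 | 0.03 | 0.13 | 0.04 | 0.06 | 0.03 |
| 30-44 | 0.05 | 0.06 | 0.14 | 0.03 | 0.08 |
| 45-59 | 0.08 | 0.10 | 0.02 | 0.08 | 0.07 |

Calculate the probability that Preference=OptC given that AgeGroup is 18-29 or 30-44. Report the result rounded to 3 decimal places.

0.277

P(AgeGroup=18-29) = 0.03 + 0.13 + 0.04 + 0.06 + 0.03 = 0.29.
P(AgeGroup=30-44) = 0.05 + 0.06 + 0.14 + 0.03 + 0.08 = 0.36.
P(AgeGroup ∈ {18-29, 30-44}) = 0.29 + 0.36 = 0.65; P(Preference=OptC, AgeGroup ∈ {18-29, 30-44}) = 0.04 + 0.14 = 0.18.
P(Preference=OptC | AgeGroup ∈ {18-29, 30-44}) = 0.18/0.65 = 0.277.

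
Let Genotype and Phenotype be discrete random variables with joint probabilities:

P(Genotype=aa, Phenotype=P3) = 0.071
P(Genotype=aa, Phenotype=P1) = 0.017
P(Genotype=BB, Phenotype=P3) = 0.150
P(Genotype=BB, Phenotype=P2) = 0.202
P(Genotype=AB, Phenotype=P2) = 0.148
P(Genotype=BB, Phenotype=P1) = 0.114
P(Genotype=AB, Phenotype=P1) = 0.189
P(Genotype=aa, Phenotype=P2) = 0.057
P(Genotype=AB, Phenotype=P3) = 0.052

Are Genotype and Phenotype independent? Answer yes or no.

no

P(Genotype=AB) = 0.389 and P(Phenotype=P1) = 0.320, so their product is 0.12448, but P(Genotype=AB, Phenotype=P1) = 0.189. Since these differ, Genotype and Phenotype are not independent.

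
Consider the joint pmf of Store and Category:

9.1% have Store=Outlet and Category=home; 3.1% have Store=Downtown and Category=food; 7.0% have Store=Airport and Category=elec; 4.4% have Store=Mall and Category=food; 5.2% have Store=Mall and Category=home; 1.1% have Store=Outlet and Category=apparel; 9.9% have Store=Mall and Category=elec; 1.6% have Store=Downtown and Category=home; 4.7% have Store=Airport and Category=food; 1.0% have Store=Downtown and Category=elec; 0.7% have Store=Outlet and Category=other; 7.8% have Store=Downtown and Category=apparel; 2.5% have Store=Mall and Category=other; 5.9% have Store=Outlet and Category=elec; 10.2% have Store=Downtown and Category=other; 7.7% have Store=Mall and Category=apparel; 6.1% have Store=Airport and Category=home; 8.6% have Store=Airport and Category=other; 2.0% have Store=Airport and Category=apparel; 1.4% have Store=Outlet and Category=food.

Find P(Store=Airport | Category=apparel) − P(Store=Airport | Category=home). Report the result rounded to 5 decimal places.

-0.16975

P(Category=apparel) = 0.078 + 0.077 + 0.020 + 0.011 = 0.186; P(Store=Airport | Category=apparel) = 0.020/0.186 = 0.107527.
P(Category=home) = 0.016 + 0.052 + 0.061 + 0.091 = 0.220; P(Store=Airport | Category=home) = 0.061/0.220 = 0.277273.
Difference = -0.16975.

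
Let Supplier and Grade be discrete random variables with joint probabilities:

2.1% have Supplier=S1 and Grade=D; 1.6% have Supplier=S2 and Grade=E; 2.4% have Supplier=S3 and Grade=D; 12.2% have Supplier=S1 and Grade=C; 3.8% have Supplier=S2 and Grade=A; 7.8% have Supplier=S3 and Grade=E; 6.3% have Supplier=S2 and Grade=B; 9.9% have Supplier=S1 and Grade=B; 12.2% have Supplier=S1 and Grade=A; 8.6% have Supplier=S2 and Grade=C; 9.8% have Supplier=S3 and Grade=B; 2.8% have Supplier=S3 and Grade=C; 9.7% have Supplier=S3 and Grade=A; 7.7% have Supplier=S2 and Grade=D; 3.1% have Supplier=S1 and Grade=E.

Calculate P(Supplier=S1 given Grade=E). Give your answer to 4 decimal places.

P(Grade=E) = 0.031 + 0.016 + 0.078 = 0.125.
P(Supplier=S1 | Grade=E) = 0.031/0.125 = 0.2480.

0.2480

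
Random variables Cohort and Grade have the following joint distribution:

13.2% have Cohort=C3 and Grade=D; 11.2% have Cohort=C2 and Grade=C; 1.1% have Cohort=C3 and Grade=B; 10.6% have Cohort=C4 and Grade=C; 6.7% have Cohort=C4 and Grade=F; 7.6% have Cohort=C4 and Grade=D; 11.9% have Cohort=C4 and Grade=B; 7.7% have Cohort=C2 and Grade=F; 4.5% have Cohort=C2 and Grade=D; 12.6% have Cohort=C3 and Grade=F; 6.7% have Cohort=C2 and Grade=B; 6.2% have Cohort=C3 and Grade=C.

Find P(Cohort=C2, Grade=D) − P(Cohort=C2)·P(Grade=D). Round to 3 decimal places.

P(Cohort=C2) = 0.067 + 0.112 + 0.045 + 0.077 = 0.301.
P(Grade=D) = 0.045 + 0.132 + 0.076 = 0.253.
P(Cohort=C2, Grade=D) − P(Cohort=C2)P(Grade=D) = 0.045 − 0.301×0.253 = -0.031.

-0.031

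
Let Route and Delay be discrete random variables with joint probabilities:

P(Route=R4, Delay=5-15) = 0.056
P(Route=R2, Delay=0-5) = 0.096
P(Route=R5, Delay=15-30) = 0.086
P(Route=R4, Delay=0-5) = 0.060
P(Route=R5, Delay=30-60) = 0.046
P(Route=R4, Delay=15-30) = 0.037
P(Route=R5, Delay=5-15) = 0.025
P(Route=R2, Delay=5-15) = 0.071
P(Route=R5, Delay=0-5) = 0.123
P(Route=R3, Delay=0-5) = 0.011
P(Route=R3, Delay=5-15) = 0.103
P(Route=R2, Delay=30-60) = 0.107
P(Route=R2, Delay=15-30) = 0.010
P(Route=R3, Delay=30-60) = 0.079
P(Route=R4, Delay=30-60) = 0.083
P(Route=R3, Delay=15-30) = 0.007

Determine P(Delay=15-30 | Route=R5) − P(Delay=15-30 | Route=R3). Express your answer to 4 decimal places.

0.2721

P(Route=R5) = 0.123 + 0.025 + 0.086 + 0.046 = 0.280; P(Delay=15-30 | Route=R5) = 0.086/0.280 = 0.30714.
P(Route=R3) = 0.011 + 0.103 + 0.007 + 0.079 = 0.200; P(Delay=15-30 | Route=R3) = 0.007/0.200 = 0.03500.
Difference = 0.2721.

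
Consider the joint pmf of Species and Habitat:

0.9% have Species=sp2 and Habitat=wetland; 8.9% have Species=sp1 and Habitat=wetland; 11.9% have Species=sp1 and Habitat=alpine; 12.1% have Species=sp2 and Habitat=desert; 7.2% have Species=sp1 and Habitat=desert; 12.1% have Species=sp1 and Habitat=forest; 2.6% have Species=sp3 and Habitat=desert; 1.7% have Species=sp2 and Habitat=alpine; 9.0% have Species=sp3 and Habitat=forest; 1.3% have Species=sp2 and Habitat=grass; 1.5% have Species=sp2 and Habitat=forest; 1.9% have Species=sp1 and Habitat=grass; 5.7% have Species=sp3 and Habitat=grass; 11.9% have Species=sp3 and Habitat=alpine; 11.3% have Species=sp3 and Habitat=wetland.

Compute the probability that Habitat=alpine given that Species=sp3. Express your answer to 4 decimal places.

0.2938

P(Species=sp3) = 0.090 + 0.057 + 0.113 + 0.026 + 0.119 = 0.405.
P(Habitat=alpine | Species=sp3) = 0.119/0.405 = 0.2938.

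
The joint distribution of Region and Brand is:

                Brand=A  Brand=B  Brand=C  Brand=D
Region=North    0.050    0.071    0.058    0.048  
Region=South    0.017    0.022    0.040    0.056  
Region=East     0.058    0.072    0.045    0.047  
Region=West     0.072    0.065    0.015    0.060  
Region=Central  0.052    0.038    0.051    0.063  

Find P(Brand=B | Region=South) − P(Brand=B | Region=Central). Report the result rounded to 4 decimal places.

P(Region=South) = 0.017 + 0.022 + 0.040 + 0.056 = 0.135; P(Brand=B | Region=South) = 0.022/0.135 = 0.16296.
P(Region=Central) = 0.052 + 0.038 + 0.051 + 0.063 = 0.204; P(Brand=B | Region=Central) = 0.038/0.204 = 0.18627.
Difference = -0.0233.

-0.0233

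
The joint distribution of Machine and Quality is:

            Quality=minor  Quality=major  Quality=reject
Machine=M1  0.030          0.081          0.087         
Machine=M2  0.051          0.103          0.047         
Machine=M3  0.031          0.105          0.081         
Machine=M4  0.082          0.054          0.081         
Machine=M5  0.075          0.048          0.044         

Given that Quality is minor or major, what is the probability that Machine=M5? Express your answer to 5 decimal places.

P(Quality=minor) = 0.030 + 0.051 + 0.031 + 0.082 + 0.075 = 0.269.
P(Quality=major) = 0.081 + 0.103 + 0.105 + 0.054 + 0.048 = 0.391.
P(Quality ∈ {minor, major}) = 0.269 + 0.391 = 0.660; P(Machine=M5, Quality ∈ {minor, major}) = 0.075 + 0.048 = 0.123.
P(Machine=M5 | Quality ∈ {minor, major}) = 0.123/0.660 = 0.18636.

0.18636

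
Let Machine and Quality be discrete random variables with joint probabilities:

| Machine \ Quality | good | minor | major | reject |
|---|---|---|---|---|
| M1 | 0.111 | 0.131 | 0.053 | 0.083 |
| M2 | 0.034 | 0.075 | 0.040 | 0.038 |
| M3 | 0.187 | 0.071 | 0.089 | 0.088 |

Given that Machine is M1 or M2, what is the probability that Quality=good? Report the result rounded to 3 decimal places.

P(Machine=M1) = 0.111 + 0.131 + 0.053 + 0.083 = 0.378.
P(Machine=M2) = 0.034 + 0.075 + 0.040 + 0.038 = 0.187.
P(Machine ∈ {M1, M2}) = 0.378 + 0.187 = 0.565; P(Quality=good, Machine ∈ {M1, M2}) = 0.111 + 0.034 = 0.145.
P(Quality=good | Machine ∈ {M1, M2}) = 0.145/0.565 = 0.257.

0.257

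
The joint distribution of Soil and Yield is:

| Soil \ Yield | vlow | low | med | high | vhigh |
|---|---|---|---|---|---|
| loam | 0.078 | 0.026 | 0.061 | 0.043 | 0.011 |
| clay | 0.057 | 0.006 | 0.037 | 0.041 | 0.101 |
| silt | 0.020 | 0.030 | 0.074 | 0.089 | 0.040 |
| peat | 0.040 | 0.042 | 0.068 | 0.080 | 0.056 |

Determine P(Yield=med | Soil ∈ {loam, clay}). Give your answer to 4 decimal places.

P(Soil=loam) = 0.078 + 0.026 + 0.061 + 0.043 + 0.011 = 0.219.
P(Soil=clay) = 0.057 + 0.006 + 0.037 + 0.041 + 0.101 = 0.242.
P(Soil ∈ {loam, clay}) = 0.219 + 0.242 = 0.461; P(Yield=med, Soil ∈ {loam, clay}) = 0.061 + 0.037 = 0.098.
P(Yield=med | Soil ∈ {loam, clay}) = 0.098/0.461 = 0.2126.

0.2126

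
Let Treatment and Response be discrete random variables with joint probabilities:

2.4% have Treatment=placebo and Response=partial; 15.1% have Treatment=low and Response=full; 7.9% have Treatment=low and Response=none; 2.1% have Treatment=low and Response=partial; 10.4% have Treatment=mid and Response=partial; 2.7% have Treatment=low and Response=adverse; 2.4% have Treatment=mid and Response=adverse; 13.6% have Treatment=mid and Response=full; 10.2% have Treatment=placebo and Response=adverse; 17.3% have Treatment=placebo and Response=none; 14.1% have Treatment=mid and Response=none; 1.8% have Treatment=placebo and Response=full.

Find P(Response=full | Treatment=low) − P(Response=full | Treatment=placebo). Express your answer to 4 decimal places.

P(Treatment=low) = 0.079 + 0.021 + 0.151 + 0.027 = 0.278; P(Response=full | Treatment=low) = 0.151/0.278 = 0.54317.
P(Treatment=placebo) = 0.173 + 0.024 + 0.018 + 0.102 = 0.317; P(Response=full | Treatment=placebo) = 0.018/0.317 = 0.05678.
Difference = 0.4864.

0.4864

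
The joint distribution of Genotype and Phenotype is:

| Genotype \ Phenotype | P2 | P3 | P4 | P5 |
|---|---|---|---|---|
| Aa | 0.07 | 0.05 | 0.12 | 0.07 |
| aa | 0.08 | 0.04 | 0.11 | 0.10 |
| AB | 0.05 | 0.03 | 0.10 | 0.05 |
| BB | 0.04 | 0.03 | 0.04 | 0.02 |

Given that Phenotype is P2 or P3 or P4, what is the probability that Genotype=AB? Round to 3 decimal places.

0.237

P(Phenotype=P2) = 0.07 + 0.08 + 0.05 + 0.04 = 0.24.
P(Phenotype=P3) = 0.05 + 0.04 + 0.03 + 0.03 = 0.15.
P(Phenotype=P4) = 0.12 + 0.11 + 0.10 + 0.04 = 0.37.
P(Phenotype ∈ {P2, P3, P4}) = 0.24 + 0.15 + 0.37 = 0.76; P(Genotype=AB, Phenotype ∈ {P2, P3, P4}) = 0.05 + 0.03 + 0.10 = 0.18.
P(Genotype=AB | Phenotype ∈ {P2, P3, P4}) = 0.18/0.76 = 0.237.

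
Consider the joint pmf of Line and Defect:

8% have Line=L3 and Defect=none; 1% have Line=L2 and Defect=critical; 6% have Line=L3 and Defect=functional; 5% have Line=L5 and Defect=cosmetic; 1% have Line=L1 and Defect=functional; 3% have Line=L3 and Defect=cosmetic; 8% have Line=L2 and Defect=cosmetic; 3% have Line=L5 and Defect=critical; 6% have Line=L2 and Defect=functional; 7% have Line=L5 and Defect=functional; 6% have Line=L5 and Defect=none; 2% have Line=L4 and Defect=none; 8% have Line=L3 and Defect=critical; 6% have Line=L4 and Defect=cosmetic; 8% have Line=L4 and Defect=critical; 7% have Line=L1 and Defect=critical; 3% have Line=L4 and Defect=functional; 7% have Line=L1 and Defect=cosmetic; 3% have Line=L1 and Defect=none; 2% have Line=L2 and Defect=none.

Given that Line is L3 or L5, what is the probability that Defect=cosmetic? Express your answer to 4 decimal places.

P(Line=L3) = 0.08 + 0.03 + 0.06 + 0.08 = 0.25.
P(Line=L5) = 0.06 + 0.05 + 0.07 + 0.03 = 0.21.
P(Line ∈ {L3, L5}) = 0.25 + 0.21 = 0.46; P(Defect=cosmetic, Line ∈ {L3, L5}) = 0.03 + 0.05 = 0.08.
P(Defect=cosmetic | Line ∈ {L3, L5}) = 0.08/0.46 = 0.1739.

0.1739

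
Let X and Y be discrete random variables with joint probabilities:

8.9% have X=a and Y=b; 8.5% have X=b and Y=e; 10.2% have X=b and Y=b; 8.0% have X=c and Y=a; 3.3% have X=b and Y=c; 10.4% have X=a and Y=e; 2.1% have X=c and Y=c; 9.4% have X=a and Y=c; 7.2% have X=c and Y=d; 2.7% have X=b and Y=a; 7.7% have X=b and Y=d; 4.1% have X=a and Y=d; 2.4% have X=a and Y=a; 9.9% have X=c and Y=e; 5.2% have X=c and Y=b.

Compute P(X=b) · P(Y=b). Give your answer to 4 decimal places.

P(X=b) = 0.027 + 0.102 + 0.033 + 0.077 + 0.085 = 0.324.
P(Y=b) = 0.089 + 0.102 + 0.052 = 0.243.
Product: 0.324 × 0.243 = 0.0787.

0.0787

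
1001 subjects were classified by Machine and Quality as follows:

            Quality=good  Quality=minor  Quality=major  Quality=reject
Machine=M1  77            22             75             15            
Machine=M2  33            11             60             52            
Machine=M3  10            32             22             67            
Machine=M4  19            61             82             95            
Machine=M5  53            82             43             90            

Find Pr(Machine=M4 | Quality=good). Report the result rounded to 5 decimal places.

Total with Quality=good: 77 + 33 + 10 + 19 + 53 = 192.
P(Machine=M4 | Quality=good) = 19/192 = 0.09896.

0.09896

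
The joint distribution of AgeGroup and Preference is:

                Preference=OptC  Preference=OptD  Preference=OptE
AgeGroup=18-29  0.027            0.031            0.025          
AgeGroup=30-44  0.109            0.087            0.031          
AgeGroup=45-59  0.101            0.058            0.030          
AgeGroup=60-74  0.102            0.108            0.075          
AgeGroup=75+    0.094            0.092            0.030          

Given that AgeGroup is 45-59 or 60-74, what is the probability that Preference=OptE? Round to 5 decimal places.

P(AgeGroup=45-59) = 0.101 + 0.058 + 0.030 = 0.189.
P(AgeGroup=60-74) = 0.102 + 0.108 + 0.075 = 0.285.
P(AgeGroup ∈ {45-59, 60-74}) = 0.189 + 0.285 = 0.474; P(Preference=OptE, AgeGroup ∈ {45-59, 60-74}) = 0.030 + 0.075 = 0.105.
P(Preference=OptE | AgeGroup ∈ {45-59, 60-74}) = 0.105/0.474 = 0.22152.

0.22152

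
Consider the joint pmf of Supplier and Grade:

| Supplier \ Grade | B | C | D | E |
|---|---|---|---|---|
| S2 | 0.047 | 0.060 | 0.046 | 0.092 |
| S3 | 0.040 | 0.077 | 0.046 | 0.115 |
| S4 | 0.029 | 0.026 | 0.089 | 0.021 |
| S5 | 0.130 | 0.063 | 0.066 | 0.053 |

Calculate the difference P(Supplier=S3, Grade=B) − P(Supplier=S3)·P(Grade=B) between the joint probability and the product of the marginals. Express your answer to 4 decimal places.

P(Supplier=S3) = 0.040 + 0.077 + 0.046 + 0.115 = 0.278.
P(Grade=B) = 0.047 + 0.040 + 0.029 + 0.130 = 0.246.
P(Supplier=S3, Grade=B) − P(Supplier=S3)P(Grade=B) = 0.040 − 0.278×0.246 = -0.0284.

-0.0284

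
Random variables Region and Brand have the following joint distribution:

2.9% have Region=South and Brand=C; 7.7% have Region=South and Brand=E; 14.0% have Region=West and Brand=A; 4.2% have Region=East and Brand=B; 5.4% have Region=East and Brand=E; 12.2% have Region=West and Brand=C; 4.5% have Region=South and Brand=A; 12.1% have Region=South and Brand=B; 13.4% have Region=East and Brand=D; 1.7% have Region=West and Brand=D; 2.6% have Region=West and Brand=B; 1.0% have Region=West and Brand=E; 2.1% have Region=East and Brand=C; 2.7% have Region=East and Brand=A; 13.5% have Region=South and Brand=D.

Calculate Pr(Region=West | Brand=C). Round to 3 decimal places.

P(Brand=C) = 0.029 + 0.021 + 0.122 = 0.172.
P(Region=West | Brand=C) = 0.122/0.172 = 0.709.

0.709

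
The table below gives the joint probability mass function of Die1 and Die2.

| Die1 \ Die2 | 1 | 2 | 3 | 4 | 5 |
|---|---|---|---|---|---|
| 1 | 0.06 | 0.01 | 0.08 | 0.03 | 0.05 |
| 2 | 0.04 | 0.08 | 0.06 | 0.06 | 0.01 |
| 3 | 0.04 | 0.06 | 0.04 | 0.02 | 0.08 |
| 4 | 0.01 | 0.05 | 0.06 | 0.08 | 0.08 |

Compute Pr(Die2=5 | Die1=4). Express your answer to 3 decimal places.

0.286

P(Die1=4) = 0.01 + 0.05 + 0.06 + 0.08 + 0.08 = 0.28.
P(Die2=5 | Die1=4) = 0.08/0.28 = 0.286.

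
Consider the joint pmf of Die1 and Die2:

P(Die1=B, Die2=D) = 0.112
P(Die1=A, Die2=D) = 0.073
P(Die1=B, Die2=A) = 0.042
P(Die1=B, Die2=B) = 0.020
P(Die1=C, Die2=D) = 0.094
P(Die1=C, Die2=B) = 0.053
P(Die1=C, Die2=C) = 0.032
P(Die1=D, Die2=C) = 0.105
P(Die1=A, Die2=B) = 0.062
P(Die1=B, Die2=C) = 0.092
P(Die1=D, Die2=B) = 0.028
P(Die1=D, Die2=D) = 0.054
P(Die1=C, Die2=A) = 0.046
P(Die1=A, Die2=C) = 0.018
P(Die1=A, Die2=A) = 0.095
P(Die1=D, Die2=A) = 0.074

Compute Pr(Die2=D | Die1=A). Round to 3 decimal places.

P(Die1=A) = 0.095 + 0.062 + 0.018 + 0.073 = 0.248.
P(Die2=D | Die1=A) = 0.073/0.248 = 0.294.

0.294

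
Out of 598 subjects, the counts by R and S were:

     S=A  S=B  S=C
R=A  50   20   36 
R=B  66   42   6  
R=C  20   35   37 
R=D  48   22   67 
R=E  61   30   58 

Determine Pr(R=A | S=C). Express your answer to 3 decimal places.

0.176

Total with S=C: 36 + 6 + 37 + 67 + 58 = 204.
P(R=A | S=C) = 36/204 = 0.176.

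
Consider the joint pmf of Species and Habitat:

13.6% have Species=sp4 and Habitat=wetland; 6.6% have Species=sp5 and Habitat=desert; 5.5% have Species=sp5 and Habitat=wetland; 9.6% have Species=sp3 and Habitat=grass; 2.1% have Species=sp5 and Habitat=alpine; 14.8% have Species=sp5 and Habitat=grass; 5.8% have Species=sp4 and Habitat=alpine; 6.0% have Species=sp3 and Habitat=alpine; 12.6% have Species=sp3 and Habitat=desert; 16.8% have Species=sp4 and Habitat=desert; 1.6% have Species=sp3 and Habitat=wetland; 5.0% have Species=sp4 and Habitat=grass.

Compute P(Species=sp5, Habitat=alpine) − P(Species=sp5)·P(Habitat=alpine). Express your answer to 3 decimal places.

P(Species=sp5) = 0.148 + 0.055 + 0.066 + 0.021 = 0.290.
P(Habitat=alpine) = 0.060 + 0.058 + 0.021 = 0.139.
P(Species=sp5, Habitat=alpine) − P(Species=sp5)P(Habitat=alpine) = 0.021 − 0.290×0.139 = -0.019.

-0.019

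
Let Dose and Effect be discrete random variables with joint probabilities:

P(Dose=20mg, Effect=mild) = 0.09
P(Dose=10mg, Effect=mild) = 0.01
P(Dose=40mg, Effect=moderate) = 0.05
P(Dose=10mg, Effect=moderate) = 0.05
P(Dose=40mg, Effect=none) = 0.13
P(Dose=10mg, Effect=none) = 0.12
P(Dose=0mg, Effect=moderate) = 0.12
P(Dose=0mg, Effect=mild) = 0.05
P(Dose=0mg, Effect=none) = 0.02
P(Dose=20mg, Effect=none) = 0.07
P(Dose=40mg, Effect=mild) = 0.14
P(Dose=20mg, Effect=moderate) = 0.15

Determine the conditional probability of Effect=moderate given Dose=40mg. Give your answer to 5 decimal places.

0.15625

P(Dose=40mg) = 0.13 + 0.14 + 0.05 = 0.32.
P(Effect=moderate | Dose=40mg) = 0.05/0.32 = 0.15625.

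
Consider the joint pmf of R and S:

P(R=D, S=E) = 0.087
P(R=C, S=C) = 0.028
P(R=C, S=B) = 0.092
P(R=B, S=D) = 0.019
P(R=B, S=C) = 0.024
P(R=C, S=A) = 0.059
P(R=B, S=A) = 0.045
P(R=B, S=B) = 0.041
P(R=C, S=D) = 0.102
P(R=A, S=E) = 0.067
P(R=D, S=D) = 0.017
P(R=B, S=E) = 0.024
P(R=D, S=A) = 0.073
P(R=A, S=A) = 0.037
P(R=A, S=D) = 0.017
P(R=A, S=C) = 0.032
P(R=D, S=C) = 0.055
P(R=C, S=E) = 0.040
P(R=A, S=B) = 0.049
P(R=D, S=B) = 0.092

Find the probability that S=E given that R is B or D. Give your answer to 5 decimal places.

0.23270

P(R=B) = 0.045 + 0.041 + 0.024 + 0.019 + 0.024 = 0.153.
P(R=D) = 0.073 + 0.092 + 0.055 + 0.017 + 0.087 = 0.324.
P(R ∈ {B, D}) = 0.153 + 0.324 = 0.477; P(S=E, R ∈ {B, D}) = 0.024 + 0.087 = 0.111.
P(S=E | R ∈ {B, D}) = 0.111/0.477 = 0.23270.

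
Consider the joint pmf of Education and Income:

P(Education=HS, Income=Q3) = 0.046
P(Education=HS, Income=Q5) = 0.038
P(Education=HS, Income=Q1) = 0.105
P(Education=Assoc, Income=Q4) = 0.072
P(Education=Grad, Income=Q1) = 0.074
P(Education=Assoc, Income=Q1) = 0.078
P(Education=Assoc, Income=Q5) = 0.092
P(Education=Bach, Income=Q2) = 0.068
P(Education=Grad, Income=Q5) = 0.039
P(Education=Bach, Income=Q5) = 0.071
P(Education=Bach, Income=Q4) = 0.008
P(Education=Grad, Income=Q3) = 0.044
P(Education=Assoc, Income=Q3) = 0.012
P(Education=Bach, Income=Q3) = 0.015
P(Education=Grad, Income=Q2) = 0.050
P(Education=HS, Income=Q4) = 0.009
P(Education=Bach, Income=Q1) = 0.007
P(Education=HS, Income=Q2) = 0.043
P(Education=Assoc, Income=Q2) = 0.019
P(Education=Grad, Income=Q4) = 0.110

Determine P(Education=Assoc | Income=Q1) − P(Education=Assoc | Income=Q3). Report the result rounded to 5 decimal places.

0.19289

P(Income=Q1) = 0.105 + 0.078 + 0.007 + 0.074 = 0.264; P(Education=Assoc | Income=Q1) = 0.078/0.264 = 0.295455.
P(Income=Q3) = 0.046 + 0.012 + 0.015 + 0.044 = 0.117; P(Education=Assoc | Income=Q3) = 0.012/0.117 = 0.102564.
Difference = 0.19289.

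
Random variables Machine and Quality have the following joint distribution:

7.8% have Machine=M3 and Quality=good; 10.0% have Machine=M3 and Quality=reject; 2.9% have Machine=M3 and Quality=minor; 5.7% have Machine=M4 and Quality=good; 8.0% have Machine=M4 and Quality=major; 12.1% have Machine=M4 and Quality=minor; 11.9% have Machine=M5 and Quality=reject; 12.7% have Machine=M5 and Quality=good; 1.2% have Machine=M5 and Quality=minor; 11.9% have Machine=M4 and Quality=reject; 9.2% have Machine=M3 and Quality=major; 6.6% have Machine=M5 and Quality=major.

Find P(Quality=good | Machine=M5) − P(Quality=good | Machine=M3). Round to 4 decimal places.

0.1311

P(Machine=M5) = 0.127 + 0.012 + 0.066 + 0.119 = 0.324; P(Quality=good | Machine=M5) = 0.127/0.324 = 0.39198.
P(Machine=M3) = 0.078 + 0.029 + 0.092 + 0.100 = 0.299; P(Quality=good | Machine=M3) = 0.078/0.299 = 0.26087.
Difference = 0.1311.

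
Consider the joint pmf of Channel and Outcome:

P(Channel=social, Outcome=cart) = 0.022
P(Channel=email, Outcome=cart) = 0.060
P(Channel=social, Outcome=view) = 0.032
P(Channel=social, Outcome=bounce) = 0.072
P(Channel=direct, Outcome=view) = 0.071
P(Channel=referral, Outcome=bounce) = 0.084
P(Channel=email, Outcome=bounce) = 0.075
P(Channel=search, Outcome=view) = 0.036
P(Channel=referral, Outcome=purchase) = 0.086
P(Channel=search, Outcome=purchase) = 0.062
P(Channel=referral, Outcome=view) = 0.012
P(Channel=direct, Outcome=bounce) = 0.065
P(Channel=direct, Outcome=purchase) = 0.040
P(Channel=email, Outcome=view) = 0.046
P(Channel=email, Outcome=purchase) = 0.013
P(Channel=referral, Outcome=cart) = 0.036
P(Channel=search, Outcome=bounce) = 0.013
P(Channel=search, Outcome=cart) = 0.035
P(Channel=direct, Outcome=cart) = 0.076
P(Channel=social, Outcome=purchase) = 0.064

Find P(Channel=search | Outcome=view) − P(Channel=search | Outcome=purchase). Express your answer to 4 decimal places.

P(Outcome=view) = 0.046 + 0.036 + 0.032 + 0.071 + 0.012 = 0.197; P(Channel=search | Outcome=view) = 0.036/0.197 = 0.18274.
P(Outcome=purchase) = 0.013 + 0.062 + 0.064 + 0.040 + 0.086 = 0.265; P(Channel=search | Outcome=purchase) = 0.062/0.265 = 0.23396.
Difference = -0.0512.

-0.0512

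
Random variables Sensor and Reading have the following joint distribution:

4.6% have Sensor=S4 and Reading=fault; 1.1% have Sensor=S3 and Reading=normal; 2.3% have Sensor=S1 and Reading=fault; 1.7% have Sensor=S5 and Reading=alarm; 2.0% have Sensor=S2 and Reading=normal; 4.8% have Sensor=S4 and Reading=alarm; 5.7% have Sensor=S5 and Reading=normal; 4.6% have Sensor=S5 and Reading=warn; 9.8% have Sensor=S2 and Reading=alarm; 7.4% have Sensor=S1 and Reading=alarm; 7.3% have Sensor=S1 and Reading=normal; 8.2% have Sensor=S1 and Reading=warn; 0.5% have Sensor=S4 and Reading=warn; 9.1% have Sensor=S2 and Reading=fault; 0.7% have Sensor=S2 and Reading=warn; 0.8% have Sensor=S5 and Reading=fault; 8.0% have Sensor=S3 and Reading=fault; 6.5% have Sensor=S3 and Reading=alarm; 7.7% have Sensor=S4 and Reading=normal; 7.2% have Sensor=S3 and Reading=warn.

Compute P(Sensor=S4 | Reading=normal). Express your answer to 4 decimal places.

0.3235

P(Reading=normal) = 0.073 + 0.020 + 0.011 + 0.077 + 0.057 = 0.238.
P(Sensor=S4 | Reading=normal) = 0.077/0.238 = 0.3235.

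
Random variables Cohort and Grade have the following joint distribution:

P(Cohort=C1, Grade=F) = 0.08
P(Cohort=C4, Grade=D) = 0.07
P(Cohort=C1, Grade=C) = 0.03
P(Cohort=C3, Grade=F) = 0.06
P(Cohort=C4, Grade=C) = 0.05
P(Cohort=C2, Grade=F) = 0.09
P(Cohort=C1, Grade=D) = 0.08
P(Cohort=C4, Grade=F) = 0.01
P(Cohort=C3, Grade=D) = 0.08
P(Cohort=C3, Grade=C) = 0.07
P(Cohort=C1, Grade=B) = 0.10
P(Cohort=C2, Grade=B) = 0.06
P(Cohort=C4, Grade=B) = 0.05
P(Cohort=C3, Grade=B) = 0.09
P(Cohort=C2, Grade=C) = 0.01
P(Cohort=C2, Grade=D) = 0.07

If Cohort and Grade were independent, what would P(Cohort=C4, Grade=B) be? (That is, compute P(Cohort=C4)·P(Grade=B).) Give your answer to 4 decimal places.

P(Cohort=C4) = 0.05 + 0.05 + 0.07 + 0.01 = 0.18.
P(Grade=B) = 0.10 + 0.06 + 0.09 + 0.05 = 0.30.
Product: 0.18 × 0.30 = 0.0540.

0.0540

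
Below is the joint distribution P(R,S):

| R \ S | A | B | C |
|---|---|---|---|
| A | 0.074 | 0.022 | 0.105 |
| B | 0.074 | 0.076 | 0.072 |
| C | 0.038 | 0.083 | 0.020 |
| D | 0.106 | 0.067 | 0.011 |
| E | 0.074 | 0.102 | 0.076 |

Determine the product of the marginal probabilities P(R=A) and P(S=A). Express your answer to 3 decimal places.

0.074

P(R=A) = 0.074 + 0.022 + 0.105 = 0.201.
P(S=A) = 0.074 + 0.074 + 0.038 + 0.106 + 0.074 = 0.366.
Product: 0.201 × 0.366 = 0.074.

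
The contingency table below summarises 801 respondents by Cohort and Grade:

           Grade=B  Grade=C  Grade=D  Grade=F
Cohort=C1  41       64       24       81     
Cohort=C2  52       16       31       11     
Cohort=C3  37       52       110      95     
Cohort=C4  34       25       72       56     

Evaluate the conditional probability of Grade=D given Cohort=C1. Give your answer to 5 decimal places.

Total with Cohort=C1: 41 + 64 + 24 + 81 = 210.
P(Grade=D | Cohort=C1) = 24/210 = 0.11429.

0.11429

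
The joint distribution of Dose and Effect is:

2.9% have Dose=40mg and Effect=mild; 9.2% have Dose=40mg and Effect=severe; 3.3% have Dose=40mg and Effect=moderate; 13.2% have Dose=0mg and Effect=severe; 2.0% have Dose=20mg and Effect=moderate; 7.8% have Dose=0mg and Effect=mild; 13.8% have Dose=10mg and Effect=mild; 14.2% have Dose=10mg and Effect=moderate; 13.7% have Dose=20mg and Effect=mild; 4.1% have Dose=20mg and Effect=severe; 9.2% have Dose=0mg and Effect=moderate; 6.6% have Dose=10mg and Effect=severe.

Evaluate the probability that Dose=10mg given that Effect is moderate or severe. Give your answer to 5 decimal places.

0.33657

P(Effect=moderate) = 0.092 + 0.142 + 0.020 + 0.033 = 0.287.
P(Effect=severe) = 0.132 + 0.066 + 0.041 + 0.092 = 0.331.
P(Effect ∈ {moderate, severe}) = 0.287 + 0.331 = 0.618; P(Dose=10mg, Effect ∈ {moderate, severe}) = 0.142 + 0.066 = 0.208.
P(Dose=10mg | Effect ∈ {moderate, severe}) = 0.208/0.618 = 0.33657.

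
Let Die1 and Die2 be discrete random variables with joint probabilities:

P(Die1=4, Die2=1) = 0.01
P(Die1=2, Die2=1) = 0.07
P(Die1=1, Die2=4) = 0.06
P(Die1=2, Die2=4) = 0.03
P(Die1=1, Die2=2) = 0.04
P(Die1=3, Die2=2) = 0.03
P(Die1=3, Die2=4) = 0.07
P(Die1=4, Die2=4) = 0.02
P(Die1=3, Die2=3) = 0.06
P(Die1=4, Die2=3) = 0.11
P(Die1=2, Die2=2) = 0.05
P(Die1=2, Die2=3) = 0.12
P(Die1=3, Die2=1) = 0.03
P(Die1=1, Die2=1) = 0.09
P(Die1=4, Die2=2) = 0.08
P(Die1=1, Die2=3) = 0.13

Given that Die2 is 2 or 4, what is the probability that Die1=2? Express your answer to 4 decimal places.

0.2105

P(Die2=2) = 0.04 + 0.05 + 0.03 + 0.08 = 0.20.
P(Die2=4) = 0.06 + 0.03 + 0.07 + 0.02 = 0.18.
P(Die2 ∈ {2, 4}) = 0.20 + 0.18 = 0.38; P(Die1=2, Die2 ∈ {2, 4}) = 0.05 + 0.03 = 0.08.
P(Die1=2 | Die2 ∈ {2, 4}) = 0.08/0.38 = 0.2105.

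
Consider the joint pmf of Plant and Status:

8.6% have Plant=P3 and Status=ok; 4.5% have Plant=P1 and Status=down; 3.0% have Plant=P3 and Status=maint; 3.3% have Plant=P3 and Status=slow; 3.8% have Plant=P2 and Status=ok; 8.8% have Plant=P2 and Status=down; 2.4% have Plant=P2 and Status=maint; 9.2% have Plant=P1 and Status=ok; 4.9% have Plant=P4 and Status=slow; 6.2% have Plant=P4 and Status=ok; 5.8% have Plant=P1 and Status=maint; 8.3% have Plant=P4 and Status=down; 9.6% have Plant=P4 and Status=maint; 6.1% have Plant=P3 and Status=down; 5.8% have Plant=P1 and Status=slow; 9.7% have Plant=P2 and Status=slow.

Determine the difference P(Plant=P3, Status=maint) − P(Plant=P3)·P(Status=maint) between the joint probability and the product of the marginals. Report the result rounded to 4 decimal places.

-0.0137

P(Plant=P3) = 0.086 + 0.033 + 0.061 + 0.030 = 0.210.
P(Status=maint) = 0.058 + 0.024 + 0.030 + 0.096 = 0.208.
P(Plant=P3, Status=maint) − P(Plant=P3)P(Status=maint) = 0.030 − 0.210×0.208 = -0.0137.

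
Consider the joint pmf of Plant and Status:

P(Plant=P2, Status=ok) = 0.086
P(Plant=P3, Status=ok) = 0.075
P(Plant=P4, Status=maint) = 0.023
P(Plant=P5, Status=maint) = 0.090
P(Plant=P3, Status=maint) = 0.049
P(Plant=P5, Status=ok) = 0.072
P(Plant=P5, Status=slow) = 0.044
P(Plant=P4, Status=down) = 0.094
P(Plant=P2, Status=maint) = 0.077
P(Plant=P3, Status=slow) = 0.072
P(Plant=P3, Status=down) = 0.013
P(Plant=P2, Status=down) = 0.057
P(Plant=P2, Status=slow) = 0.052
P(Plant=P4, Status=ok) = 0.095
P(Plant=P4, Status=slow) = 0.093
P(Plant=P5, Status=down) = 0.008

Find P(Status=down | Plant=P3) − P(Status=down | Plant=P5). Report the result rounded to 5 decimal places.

P(Plant=P3) = 0.075 + 0.072 + 0.013 + 0.049 = 0.209; P(Status=down | Plant=P3) = 0.013/0.209 = 0.062201.
P(Plant=P5) = 0.072 + 0.044 + 0.008 + 0.090 = 0.214; P(Status=down | Plant=P5) = 0.008/0.214 = 0.037383.
Difference = 0.02482.

0.02482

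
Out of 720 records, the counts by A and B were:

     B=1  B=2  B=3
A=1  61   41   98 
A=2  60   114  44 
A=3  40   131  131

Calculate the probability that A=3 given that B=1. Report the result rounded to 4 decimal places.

0.2484

Total with B=1: 61 + 60 + 40 = 161.
P(A=3 | B=1) = 40/161 = 0.2484.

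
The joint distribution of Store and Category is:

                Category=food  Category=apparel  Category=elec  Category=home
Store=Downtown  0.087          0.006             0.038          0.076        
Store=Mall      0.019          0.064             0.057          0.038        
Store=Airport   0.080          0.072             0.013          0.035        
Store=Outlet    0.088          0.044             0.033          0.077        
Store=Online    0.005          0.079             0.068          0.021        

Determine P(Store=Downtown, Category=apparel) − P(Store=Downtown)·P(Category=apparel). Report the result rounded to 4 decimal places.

P(Store=Downtown) = 0.087 + 0.006 + 0.038 + 0.076 = 0.207.
P(Category=apparel) = 0.006 + 0.064 + 0.072 + 0.044 + 0.079 = 0.265.
P(Store=Downtown, Category=apparel) − P(Store=Downtown)P(Category=apparel) = 0.006 − 0.207×0.265 = -0.0489.

-0.0489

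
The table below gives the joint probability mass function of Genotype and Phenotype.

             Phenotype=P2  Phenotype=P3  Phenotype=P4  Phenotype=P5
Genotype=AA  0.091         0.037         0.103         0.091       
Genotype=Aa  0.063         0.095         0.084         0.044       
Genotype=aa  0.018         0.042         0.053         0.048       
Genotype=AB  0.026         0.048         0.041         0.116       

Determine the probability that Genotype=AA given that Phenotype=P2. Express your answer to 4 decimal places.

0.4596

P(Phenotype=P2) = 0.091 + 0.063 + 0.018 + 0.026 = 0.198.
P(Genotype=AA | Phenotype=P2) = 0.091/0.198 = 0.4596.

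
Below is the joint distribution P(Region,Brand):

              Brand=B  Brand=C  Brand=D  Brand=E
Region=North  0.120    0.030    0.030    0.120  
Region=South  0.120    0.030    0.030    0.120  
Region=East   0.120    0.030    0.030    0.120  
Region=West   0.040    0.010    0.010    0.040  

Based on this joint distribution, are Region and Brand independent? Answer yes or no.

Every cell satisfies P(Region,Brand) = P(Region)·P(Brand). For instance P(Region=North) = 0.300, P(Brand=E) = 0.400, and 0.300×0.400 = 0.120 matches the joint entry. So Region and Brand are independent.

yes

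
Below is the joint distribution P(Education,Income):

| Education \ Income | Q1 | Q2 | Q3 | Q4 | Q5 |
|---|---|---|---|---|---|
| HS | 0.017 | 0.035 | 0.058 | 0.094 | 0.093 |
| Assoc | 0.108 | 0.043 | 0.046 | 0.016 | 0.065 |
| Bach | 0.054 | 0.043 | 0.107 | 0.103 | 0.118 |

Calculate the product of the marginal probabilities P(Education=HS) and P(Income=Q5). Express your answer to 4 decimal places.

P(Education=HS) = 0.017 + 0.035 + 0.058 + 0.094 + 0.093 = 0.297.
P(Income=Q5) = 0.093 + 0.065 + 0.118 = 0.276.
Product: 0.297 × 0.276 = 0.0820.

0.0820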